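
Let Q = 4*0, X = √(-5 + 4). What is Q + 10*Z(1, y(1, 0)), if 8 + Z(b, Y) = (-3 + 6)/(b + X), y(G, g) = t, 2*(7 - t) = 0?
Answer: -65 - 15*I ≈ -65.0 - 15.0*I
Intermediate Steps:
X = I (X = √(-1) = I ≈ 1.0*I)
t = 7 (t = 7 - ½*0 = 7 + 0 = 7)
y(G, g) = 7
Z(b, Y) = -8 + 3/(I + b) (Z(b, Y) = -8 + (-3 + 6)/(b + I) = -8 + 3/(I + b))
Q = 0
Q + 10*Z(1, y(1, 0)) = 0 + 10*((3 - 8*I - 8*1)/(I + 1)) = 0 + 10*((3 - 8*I - 8)/(1 + I)) = 0 + 10*(((1 - I)/2)*(-5 - 8*I)) = 0 + 10*((1 - I)*(-5 - 8*I)/2) = 0 + 5*(1 - I)*(-5 - 8*I) = 5*(1 - I)*(-5 - 8*I)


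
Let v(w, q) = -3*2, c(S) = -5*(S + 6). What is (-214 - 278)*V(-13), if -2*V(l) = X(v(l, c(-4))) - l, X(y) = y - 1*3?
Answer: 984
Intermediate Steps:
c(S) = -30 - 5*S (c(S) = -5*(6 + S) = -30 - 5*S)
v(w, q) = -6
X(y) = -3 + y (X(y) = y - 3 = -3 + y)
V(l) = 9/2 + l/2 (V(l) = -((-3 - 6) - l)/2 = -(-9 - l)/2 = 9/2 + l/2)
(-214 - 278)*V(-13) = (-214 - 278)*(9/2 + (½)*(-13)) = -492*(9/2 - 13/2) = -492*(-2) = 984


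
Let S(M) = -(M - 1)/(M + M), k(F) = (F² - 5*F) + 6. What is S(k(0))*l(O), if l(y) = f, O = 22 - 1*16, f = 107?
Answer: -535/12 ≈ -44.583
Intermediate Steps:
k(F) = 6 + F² - 5*F
O = 6 (O = 22 - 16 = 6)
l(y) = 107
S(M) = -(-1 + M)/(2*M)
S(k(0))*l(O) = ((1 - (6 + 0² - 5*0))/(2*(6 + 0² - 5*0)))*107 = ((1 - (6 + 0 + 0))/(2*(6 + 0 + 0)))*107 = ((½)*(1 - 1*6)/6)*107 = ((½)*(⅙)*(1 - 6))*107 = ((½)*(⅙)*(-5))*107 = -5/12*107 = -535/12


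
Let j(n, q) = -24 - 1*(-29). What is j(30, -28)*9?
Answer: 45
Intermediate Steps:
j(n, q) = 5 (j(n, q) = -24 + 29 = 5)
j(30, -28)*9 = 5*9 = 45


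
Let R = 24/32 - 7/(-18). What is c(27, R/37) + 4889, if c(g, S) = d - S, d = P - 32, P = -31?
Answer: 6428191/1332 ≈ 4826.0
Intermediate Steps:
d = -63 (d = -31 - 32 = -63)
R = 41/36 (R = 24*(1/32) - 7*(-1/18) = 3/4 + 7/18 = 41/36 ≈ 1.1389)
c(g, S) = -63 - S
c(27, R/37) + 4889 = (-63 - 41/(36*37)) + 4889 = (-63 - 1*41/1332) + 4889 = (-63 - 41/1332) + 4889 = -83957/1332 + 4889 = 6428191/1332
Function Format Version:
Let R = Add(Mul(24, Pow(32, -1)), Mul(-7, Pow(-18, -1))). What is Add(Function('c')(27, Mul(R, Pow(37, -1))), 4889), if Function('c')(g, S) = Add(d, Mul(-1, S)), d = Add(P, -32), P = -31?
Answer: Rational(6428191, 1332) ≈ 4826.0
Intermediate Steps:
d = -63 (d = Add(-31, -32) = -63)
R = Rational(41, 36) (R = Add(Mul(24, Rational(1, 32)), Mul(-7, Rational(-1, 18))) = Add(Rational(3, 4), Rational(7, 18)) = Rational(41, 36) ≈ 1.1389)
Function('c')(g, S) = Add(-63, Mul(-1, S))
Add(Function('c')(27, Mul(R, Pow(37, -1))), 4889) = Add(Add(-63, Mul(-1, Mul(Rational(41, 36), Pow(37, -1)))), 4889) = Add(Add(-63, Mul(-1, Mul(Rational(41, 36), Rational(1, 37)))), 4889) = Add(Add(-63, Mul(-1, Rational(41, 1332))), 4889) = Add(Add(-63, Rational(-41, 1332)), 4889) = Add(Rational(-83957, 1332), 4889) = Rational(6428191, 1332)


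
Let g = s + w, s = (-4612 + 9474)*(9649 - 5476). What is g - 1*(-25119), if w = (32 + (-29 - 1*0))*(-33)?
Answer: 20314146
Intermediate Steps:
s = 20289126 (s = 4862*4173 = 20289126)
w = -99 (w = (32 + (-29 + 0))*(-33) = (32 - 29)*(-33) = 3*(-33) = -99)
g = 20289027 (g = 20289126 - 99 = 20289027)
g - 1*(-25119) = 20289027 - 1*(-25119) = 20289027 + 25119 = 20314146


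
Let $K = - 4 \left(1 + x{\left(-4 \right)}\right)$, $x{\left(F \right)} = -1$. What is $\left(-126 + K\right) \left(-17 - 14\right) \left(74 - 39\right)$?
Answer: $136710$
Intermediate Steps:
$K = 0$ ($K = - 4 \left(1 - 1\right) = \left(-4\right) 0 = 0$)
$\left(-126 + K\right) \left(-17 - 14\right) \left(74 - 39\right) = \left(-126 + 0\right) \left(-17 - 14\right) \left(74 - 39\right) = - 126 \left(\left(-31\right) 35\right) = \left(-126\right) \left(-1085\right) = 136710$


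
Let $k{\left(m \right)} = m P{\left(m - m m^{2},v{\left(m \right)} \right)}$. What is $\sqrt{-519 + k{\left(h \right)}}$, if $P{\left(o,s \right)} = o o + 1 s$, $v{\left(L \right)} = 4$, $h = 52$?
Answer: $\sqrt{1027311434761} \approx 1.0136 \cdot 10^{6}$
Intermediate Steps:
$P{\left(o,s \right)} = s + o^{2}$ ($P{\left(o,s \right)} = o^{2} + s = s + o^{2}$)
$k{\left(m \right)} = m \left(4 + \left(m - m^{3}\right)^{2}\right)$ ($k{\left(m \right)} = m \left(4 + \left(m - m m^{2}\right)^{2}\right) = m \left(4 + \left(m - m^{3}\right)^{2}\right)$)
$\sqrt{-519 + k{\left(h \right)}} = \sqrt{-519 + 52 \left(4 + 52^{2} \left(-1 + 52^{2}\right)^{2}\right)} = \sqrt{-519 + 52 \left(4 + 2704 \left(-1 + 2704\right)^{2}\right)} = \sqrt{-519 + 52 \left(4 + 2704 \cdot 2703^{2}\right)} = \sqrt{-519 + 52 \left(4 + 2704 \cdot 7306209\right)} = \sqrt{-519 + 52 \left(4 + 19755989136\right)} = \sqrt{-519 + 52 \cdot 19755989140} = \sqrt{-519 + 1027311435280} = \sqrt{1027311434761}$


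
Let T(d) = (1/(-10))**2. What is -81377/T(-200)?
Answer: -8137700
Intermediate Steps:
T(d) = 1/100 (T(d) = (-1/10)**2 = 1/100)
-81377/T(-200) = -81377/1/100 = -81377*100 = -8137700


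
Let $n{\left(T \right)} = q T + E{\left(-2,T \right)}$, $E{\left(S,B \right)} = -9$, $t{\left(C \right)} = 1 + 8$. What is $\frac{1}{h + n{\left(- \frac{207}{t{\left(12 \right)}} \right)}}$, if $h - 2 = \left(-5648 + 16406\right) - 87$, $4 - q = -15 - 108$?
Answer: $\frac{1}{7743} \approx 0.00012915$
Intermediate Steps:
$t{\left(C \right)} = 9$
$q = 127$ ($q = 4 - \left(-15 - 108\right) = 4 - -123 = 4 + 123 = 127$)
$h = 10673$ ($h = 2 + \left(\left(-5648 + 16406\right) - 87\right) = 2 + \left(10758 - 87\right) = 2 + 10671 = 10673$)
$n{\left(T \right)} = -9 + 127 T$ ($n{\left(T \right)} = 127 T - 9 = -9 + 127 T$)
$\frac{1}{h + n{\left(- \frac{207}{t{\left(12 \right)}} \right)}} = \frac{1}{10673 + \left(-9 + 127 \left(- \frac{207}{9}\right)\right)} = \frac{1}{10673 + \left(-9 + 127 \left(\left(-207\right) \frac{1}{9}\right)\right)} = \frac{1}{10673 + \left(-9 + 127 \left(-23\right)\right)} = \frac{1}{10673 - 2930} = \frac{1}{7743}$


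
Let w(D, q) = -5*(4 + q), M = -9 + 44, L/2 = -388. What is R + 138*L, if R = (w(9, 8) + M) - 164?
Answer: -107277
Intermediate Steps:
L = -776 (L = 2*(-388) = -776)
M = 35
w(D, q) = -20 - 5*q
R = -189 (R = ((-20 - 5*8) + 35) - 164 = ((-20 - 40) + 35) - 164 = (-60 + 35) - 164 = -25 - 164 = -189)
R + 138*L = -189 + 138*(-776) = -189 - 107088 = -107277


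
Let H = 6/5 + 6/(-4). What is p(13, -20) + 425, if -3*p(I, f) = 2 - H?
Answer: 12727/30 ≈ 424.23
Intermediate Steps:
H = -3/10 (H = 6*(⅕) + 6*(-¼) = 6/5 - 3/2 = -3/10 ≈ -0.30000)
p(I, f) = -23/30 (p(I, f) = -(2 - 1*(-3/10))/3 = -(2 + 3/10)/3 = -⅓*23/10 = -23/30)
p(13, -20) + 425 = -23/30 + 425 = 12727/30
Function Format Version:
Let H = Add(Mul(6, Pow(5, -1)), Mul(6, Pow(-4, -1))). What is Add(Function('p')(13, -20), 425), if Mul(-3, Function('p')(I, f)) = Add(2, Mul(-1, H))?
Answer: Rational(12727, 30) ≈ 424.23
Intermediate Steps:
H = Rational(-3, 10) (H = Add(Mul(6, Rational(1, 5)), Mul(6, Rational(-1, 4))) = Add(Rational(6, 5), Rational(-3, 2)) = Rational(-3, 10) ≈ -0.30000)
Function('p')(I, f) = Rational(-23, 30) (Function('p')(I, f) = Mul(Rational(-1, 3), Add(2, Mul(-1, Rational(-3, 10)))) = Mul(Rational(-1, 3), Add(2, Rational(3, 10))) = Mul(Rational(-1, 3), Rational(23, 10)) = Rational(-23, 30))
Add(Function('p')(13, -20), 425) = Add(Rational(-23, 30), 425) = Rational(12727, 30)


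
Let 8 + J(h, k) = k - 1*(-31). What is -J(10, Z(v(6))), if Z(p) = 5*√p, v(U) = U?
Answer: -23 - 5*√6 ≈ -35.247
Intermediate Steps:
J(h, k) = 23 + k (J(h, k) = -8 + (k - 1*(-31)) = -8 + (k + 31) = -8 + (31 + k) = 23 + k)
-J(10, Z(v(6))) = -(23 + 5*√6) = -23 - 5*√6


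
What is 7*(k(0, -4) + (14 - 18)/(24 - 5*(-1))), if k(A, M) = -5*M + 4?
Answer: 4844/29 ≈ 167.03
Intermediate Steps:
k(A, M) = 4 - 5*M
7*(k(0, -4) + (14 - 18)/(24 - 5*(-1))) = 7*((4 - 5*(-4)) + (14 - 18)/(24 - 5*(-1))) = 7*((4 + 20) - 4/(24 + 5)) = 7*(24 - 4/29) = 7*(692/29) = 4844/29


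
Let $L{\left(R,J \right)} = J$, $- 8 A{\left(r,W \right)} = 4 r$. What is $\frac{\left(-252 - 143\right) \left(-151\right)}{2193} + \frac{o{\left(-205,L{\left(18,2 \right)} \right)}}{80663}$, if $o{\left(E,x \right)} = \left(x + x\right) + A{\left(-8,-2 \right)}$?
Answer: $\frac{4811162179}{176893959} \approx 27.198$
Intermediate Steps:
$A{\left(r,W \right)} = - \frac{r}{2}$ ($A{\left(r,W \right)} = - \frac{4 r}{8} = - \frac{r}{2}$)
$o{\left(E,x \right)} = 4 + 2 x$ ($o{\left(E,x \right)} = \left(x + x\right) - -4 = 2 x + 4 = 4 + 2 x$)
$\frac{\left(-252 - 143\right) \left(-151\right)}{2193} + \frac{o{\left(-205,L{\left(18,2 \right)} \right)}}{80663} = \frac{\left(-252 - 143\right) \left(-151\right)}{2193} + \frac{4 + 2 \cdot 2}{80663} = \left(-395\right) \left(-151\right) \frac{1}{2193} + \left(4 + 4\right) \frac{1}{80663} = 59645 \cdot \frac{1}{2193} + 8 \cdot \frac{1}{80663} = \frac{59645}{2193} + \frac{8}{80663} = \frac{4811162179}{176893959}$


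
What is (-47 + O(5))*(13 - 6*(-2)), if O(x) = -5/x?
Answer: -1200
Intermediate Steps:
(-47 + O(5))*(13 - 6*(-2)) = (-47 - 5/5)*(13 - 6*(-2)) = (-47 - 5*1/5)*(13 - 1*(-12)) = (-47 - 1)*(13 + 12) = -48*25 = -1200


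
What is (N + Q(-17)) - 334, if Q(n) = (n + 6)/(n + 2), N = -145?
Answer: -7174/15 ≈ -478.27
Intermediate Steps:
Q(n) = (6 + n)/(2 + n)
(N + Q(-17)) - 334 = (-145 + (6 - 17)/(2 - 17)) - 334 = (-145 - 11/(-15)) - 334 = (-145 - 1/15*(-11)) - 334 = (-145 + 11/15) - 334 = -2164/15 - 334 = -7174/15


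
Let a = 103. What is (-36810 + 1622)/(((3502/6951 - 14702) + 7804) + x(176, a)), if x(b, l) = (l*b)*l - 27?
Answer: -244591788/12930663811 ≈ -0.018916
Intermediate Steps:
x(b, l) = -27 + b*l² (x(b, l) = (b*l)*l - 27 = b*l² - 27 = -27 + b*l²)
(-36810 + 1622)/(((3502/6951 - 14702) + 7804) + x(176, a)) = (-36810 + 1622)/(((3502/6951 - 14702) + 7804) + (-27 + 176*103²)) = -35188/(((3502*(1/6951) - 14702) + 7804) + (-27 + 176*10609)) = -35188/(((3502/6951 - 14702) + 7804) + (-27 + 1867184)) = -35188/((-102190100/6951 + 7804) + 1867157) = -35188/(-47944496/6951 + 1867157) = -35188/12930663811/6951 = -35188*6951/12930663811 = -244591788/12930663811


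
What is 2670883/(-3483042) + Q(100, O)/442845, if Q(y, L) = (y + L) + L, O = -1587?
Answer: -397831351081/514149244830 ≈ -0.77377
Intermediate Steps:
Q(y, L) = y + 2*L (Q(y, L) = (L + y) + L = y + 2*L)
2670883/(-3483042) + Q(100, O)/442845 = 2670883/(-3483042) + (100 + 2*(-1587))/442845 = 2670883*(-1/3483042) + (100 - 3174)*(1/442845) = -2670883/3483042 - 3074*1/442845 = -2670883/3483042 - 3074/442845 = -397831351081/514149244830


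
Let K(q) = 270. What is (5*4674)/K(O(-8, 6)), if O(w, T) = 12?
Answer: 779/9 ≈ 86.556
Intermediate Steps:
(5*4674)/K(O(-8, 6)) = (5*4674)/270 = 23370*(1/270) = 779/9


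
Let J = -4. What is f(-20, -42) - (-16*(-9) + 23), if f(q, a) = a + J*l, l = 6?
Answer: -233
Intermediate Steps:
f(q, a) = -24 + a (f(q, a) = a - 4*6 = a - 24 = -24 + a)
f(-20, -42) - (-16*(-9) + 23) = (-24 - 42) - (-16*(-9) + 23) = -66 - (144 + 23) = -66 - 1*167 = -66 - 167 = -233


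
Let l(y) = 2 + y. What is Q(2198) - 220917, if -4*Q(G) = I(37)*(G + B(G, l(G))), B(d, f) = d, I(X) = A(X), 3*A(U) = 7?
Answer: -670444/3 ≈ -2.2348e+5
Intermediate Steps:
A(U) = 7/3 (A(U) = (⅓)*7 = 7/3)
I(X) = 7/3
Q(G) = -7*G/6 (Q(G) = -7*(G + G)/12 = -7*2*G/12 = -7*G/6)
Q(2198) - 220917 = -7/6*2198 - 220917 = -7693/3 - 220917 = -670444/3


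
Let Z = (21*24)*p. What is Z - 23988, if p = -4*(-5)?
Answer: -13908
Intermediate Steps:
p = 20
Z = 10080 (Z = (21*24)*20 = 504*20 = 10080)
Z - 23988 = 10080 - 23988 = -13908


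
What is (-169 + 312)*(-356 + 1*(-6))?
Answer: -51766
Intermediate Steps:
(-169 + 312)*(-356 + 1*(-6)) = 143*(-356 - 6) = 143*(-362) = -51766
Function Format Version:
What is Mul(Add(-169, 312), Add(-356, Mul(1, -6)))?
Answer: -51766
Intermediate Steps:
Mul(Add(-169, 312), Add(-356, Mul(1, -6))) = Mul(143, Add(-356, -6)) = Mul(143, -362) = -51766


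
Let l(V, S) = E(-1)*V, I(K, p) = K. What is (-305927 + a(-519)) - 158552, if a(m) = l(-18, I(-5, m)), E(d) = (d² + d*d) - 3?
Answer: -464461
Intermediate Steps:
E(d) = -3 + 2*d² (E(d) = (d² + d²) - 3 = 2*d² - 3 = -3 + 2*d²)
l(V, S) = -V (l(V, S) = (-3 + 2*(-1)²)*V = (-3 + 2*1)*V = (-3 + 2)*V = -V)
a(m) = 18 (a(m) = -1*(-18) = 18)
(-305927 + a(-519)) - 158552 = (-305927 + 18) - 158552 = -305909 - 158552 = -464461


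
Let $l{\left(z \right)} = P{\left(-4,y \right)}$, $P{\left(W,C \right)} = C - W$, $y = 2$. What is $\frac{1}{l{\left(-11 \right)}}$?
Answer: $\frac{1}{6} \approx 0.16667$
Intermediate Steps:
$l{\left(z \right)} = 6$ ($l{\left(z \right)} = 2 - -4 = 2 + 4 = 6$)
$\frac{1}{l{\left(-11 \right)}} = \frac{1}{6}$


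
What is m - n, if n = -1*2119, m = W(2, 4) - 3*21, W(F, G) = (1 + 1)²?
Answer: 2060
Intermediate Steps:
W(F, G) = 4 (W(F, G) = 2² = 4)
m = -59 (m = 4 - 3*21 = 4 - 63 = -59)
n = -2119
m - n = -59 - 1*(-2119) = -59 + 2119 = 2060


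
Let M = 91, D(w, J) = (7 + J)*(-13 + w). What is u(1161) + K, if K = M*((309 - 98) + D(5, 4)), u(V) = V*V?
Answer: 1359114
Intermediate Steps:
D(w, J) = (-13 + w)*(7 + J)
u(V) = V²
K = 11193 (K = 91*((309 - 98) + (-91 - 13*4 + 7*5 + 4*5)) = 91*(211 + (-91 - 52 + 35 + 20)) = 91*(211 - 88) = 91*123 = 11193)
u(1161) + K = 1161² + 11193 = 1347921 + 11193 = 1359114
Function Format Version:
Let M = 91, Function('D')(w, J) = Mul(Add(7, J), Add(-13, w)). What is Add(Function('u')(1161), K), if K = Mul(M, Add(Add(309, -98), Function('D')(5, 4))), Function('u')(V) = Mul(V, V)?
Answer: 1359114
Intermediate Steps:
Function('D')(w, J) = Mul(Add(-13, w), Add(7, J))
Function('u')(V) = Pow(V, 2)
K = 11193 (K = Mul(91, Add(Add(309, -98), Add(-91, Mul(-13, 4), Mul(7, 5), Mul(4, 5)))) = Mul(91, Add(211, Add(-91, -52, 35, 20))) = Mul(91, Add(211, -88)) = Mul(91, 123) = 11193)
Add(Function('u')(1161), K) = Add(Pow(1161, 2), 11193) = Add(1347921, 11193) = 1359114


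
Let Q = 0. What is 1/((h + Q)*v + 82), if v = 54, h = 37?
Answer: 1/2080 ≈ 0.00048077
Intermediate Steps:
1/((h + Q)*v + 82) = 1/((37 + 0)*54 + 82) = 1/(37*54 + 82) = 1/(1998 + 82) = 1/2080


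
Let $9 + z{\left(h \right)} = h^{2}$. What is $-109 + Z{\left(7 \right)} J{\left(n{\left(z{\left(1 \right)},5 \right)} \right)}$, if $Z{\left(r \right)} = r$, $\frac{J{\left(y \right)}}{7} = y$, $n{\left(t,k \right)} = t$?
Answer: $-501$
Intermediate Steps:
$z{\left(h \right)} = -9 + h^{2}$
$J{\left(y \right)} = 7 y$
$-109 + Z{\left(7 \right)} J{\left(n{\left(z{\left(1 \right)},5 \right)} \right)} = -109 + 7 \cdot 7 \left(-9 + 1^{2}\right) = -109 + 7 \cdot 7 \left(-9 + 1\right) = -109 + 7 \cdot 7 \left(-8\right) = -109 + 7 \left(-56\right) = -109 - 392 = -501$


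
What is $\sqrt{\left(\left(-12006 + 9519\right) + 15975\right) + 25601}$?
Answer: $\sqrt{39089} \approx 197.71$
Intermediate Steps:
$\sqrt{\left(\left(-12006 + 9519\right) + 15975\right) + 25601} = \sqrt{\left(-2487 + 15975\right) + 25601} = \sqrt{13488 + 25601} = \sqrt{39089}$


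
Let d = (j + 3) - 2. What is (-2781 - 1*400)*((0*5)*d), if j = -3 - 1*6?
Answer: 0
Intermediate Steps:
j = -9 (j = -3 - 6 = -9)
d = -8 (d = (-9 + 3) - 2 = -6 - 2 = -8)
(-2781 - 1*400)*((0*5)*d) = (-2781 - 1*400)*((0*5)*(-8)) = (-2781 - 400)*(0*(-8)) = -3181*0 = 0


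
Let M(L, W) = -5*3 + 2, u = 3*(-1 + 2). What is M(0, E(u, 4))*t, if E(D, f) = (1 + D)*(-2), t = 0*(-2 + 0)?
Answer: 0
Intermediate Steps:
t = 0 (t = 0*(-2) = 0)
u = 3 (u = 3*1 = 3)
E(D, f) = -2 - 2*D
M(L, W) = -13 (M(L, W) = -15 + 2 = -13)
M(0, E(u, 4))*t = -13*0 = 0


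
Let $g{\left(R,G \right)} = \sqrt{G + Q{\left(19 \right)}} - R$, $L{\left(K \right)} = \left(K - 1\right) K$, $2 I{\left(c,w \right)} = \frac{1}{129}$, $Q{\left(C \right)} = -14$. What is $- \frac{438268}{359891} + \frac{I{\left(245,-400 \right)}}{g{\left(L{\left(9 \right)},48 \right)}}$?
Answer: $- \frac{48529383646}{39848930975} - \frac{\sqrt{34}}{1328700} \approx -1.2178$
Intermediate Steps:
$I{\left(c,w \right)} = \frac{1}{258}$ ($I{\left(c,w \right)} = \frac{1}{2 \cdot 129} = \frac{1}{2} \cdot \frac{1}{129} = \frac{1}{258}$)
$L{\left(K \right)} = K \left(-1 + K\right)$ ($L{\left(K \right)} = \left(-1 + K\right) K = K \left(-1 + K\right)$)
$g{\left(R,G \right)} = \sqrt{-14 + G} - R$ ($g{\left(R,G \right)} = \sqrt{G - 14} - R = \sqrt{-14 + G} - R$)
$- \frac{438268}{359891} + \frac{I{\left(245,-400 \right)}}{g{\left(L{\left(9 \right)},48 \right)}} = - \frac{438268}{359891} + \frac{1}{258 \left(\sqrt{-14 + 48} - 9 \left(-1 + 9\right)\right)} = \left(-438268\right) \frac{1}{359891} + \frac{1}{258 \left(\sqrt{34} - 9 \cdot 8\right)} = - \frac{438268}{359891} + \frac{1}{258 \left(\sqrt{34} - 72\right)} = - \frac{438268}{359891} + \frac{1}{258 \left(-72 + \sqrt{34}\right)}$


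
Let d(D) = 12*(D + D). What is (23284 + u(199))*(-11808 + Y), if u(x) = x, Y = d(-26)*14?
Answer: -482434752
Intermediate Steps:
d(D) = 24*D (d(D) = 12*(2*D) = 24*D)
Y = -8736 (Y = (24*(-26))*14 = -624*14 = -8736)
(23284 + u(199))*(-11808 + Y) = (23284 + 199)*(-11808 - 8736) = 23483*(-20544) = -482434752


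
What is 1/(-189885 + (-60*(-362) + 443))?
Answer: -1/167722 ≈ -5.9622e-6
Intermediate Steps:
1/(-189885 + (-60*(-362) + 443)) = 1/(-189885 + (21720 + 443)) = 1/(-189885 + 22163) = 1/(-167722) = -1/167722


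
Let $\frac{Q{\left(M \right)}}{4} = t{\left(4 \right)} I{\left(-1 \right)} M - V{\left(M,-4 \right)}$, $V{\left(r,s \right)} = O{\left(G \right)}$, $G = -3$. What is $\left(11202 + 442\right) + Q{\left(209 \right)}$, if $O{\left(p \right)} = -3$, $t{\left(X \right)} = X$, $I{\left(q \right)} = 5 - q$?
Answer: $31720$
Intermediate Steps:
$V{\left(r,s \right)} = -3$
$Q{\left(M \right)} = 12 + 96 M$ ($Q{\left(M \right)} = 4 \left(4 \left(5 - -1\right) M - -3\right) = 4 \left(4 \left(5 + 1\right) M + 3\right) = 4 \left(4 \cdot 6 M + 3\right) = 4 \left(24 M + 3\right) = 4 \left(3 + 24 M\right) = 12 + 96 M$)
$\left(11202 + 442\right) + Q{\left(209 \right)} = \left(11202 + 442\right) + \left(12 + 96 \cdot 209\right) = 11644 + \left(12 + 20064\right) = 11644 + 20076 = 31720$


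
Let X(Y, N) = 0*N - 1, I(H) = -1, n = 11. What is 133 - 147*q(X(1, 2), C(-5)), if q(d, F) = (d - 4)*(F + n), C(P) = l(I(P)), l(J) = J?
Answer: 7483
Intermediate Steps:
X(Y, N) = -1 (X(Y, N) = 0 - 1 = -1)
C(P) = -1
q(d, F) = (-4 + d)*(11 + F) (q(d, F) = (d - 4)*(F + 11) = (-4 + d)*(11 + F))
133 - 147*q(X(1, 2), C(-5)) = 133 - 147*(-44 - 4*(-1) + 11*(-1) - 1*(-1)) = 133 - 147*(-44 + 4 - 11 + 1) = 133 - 147*(-50) = 133 + 7350 = 7483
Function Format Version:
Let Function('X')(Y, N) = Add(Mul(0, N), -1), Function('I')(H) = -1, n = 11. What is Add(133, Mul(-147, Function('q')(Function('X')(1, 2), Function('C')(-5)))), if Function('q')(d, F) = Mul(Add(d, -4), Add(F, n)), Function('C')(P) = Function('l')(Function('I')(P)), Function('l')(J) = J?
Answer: 7483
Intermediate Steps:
Function('X')(Y, N) = -1 (Function('X')(Y, N) = Add(0, -1) = -1)
Function('C')(P) = -1
Function('q')(d, F) = Mul(Add(-4, d), Add(11, F)) (Function('q')(d, F) = Mul(Add(d, -4), Add(F, 11)) = Mul(Add(-4, d), Add(11, F)))
Add(133, Mul(-147, Function('q')(Function('X')(1, 2), Function('C')(-5)))) = Add(133, Mul(-147, Add(-44, Mul(-4, -1), Mul(11, -1), Mul(-1, -1)))) = Add(133, Mul(-147, Add(-44, 4, -11, 1))) = Add(133, Mul(-147, -50)) = Add(133, 7350) = 7483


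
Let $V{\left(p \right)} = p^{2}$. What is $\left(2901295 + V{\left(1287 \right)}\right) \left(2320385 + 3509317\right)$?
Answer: $26569822936128$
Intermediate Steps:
$\left(2901295 + V{\left(1287 \right)}\right) \left(2320385 + 3509317\right) = \left(2901295 + 1287^{2}\right) \left(2320385 + 3509317\right) = \left(2901295 + 1656369\right) 5829702 = 4557664 \cdot 5829702 = 26569822936128$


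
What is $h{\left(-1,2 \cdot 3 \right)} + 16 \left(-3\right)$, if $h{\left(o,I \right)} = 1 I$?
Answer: $-42$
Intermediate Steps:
$h{\left(o,I \right)} = I$
$h{\left(-1,2 \cdot 3 \right)} + 16 \left(-3\right) = 2 \cdot 3 + 16 \left(-3\right) = 6 - 48 = -42$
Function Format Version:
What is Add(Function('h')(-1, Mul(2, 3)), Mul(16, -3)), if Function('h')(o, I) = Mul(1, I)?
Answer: -42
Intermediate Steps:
Function('h')(o, I) = I
Add(Function('h')(-1, Mul(2, 3)), Mul(16, -3)) = Add(Mul(2, 3), Mul(16, -3)) = Add(6, -48) = -42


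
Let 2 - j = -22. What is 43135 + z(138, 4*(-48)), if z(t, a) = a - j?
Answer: 42919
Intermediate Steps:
j = 24 (j = 2 - 1*(-22) = 2 + 22 = 24)
z(t, a) = -24 + a (z(t, a) = a - 1*24 = a - 24 = -24 + a)
43135 + z(138, 4*(-48)) = 43135 + (-24 + 4*(-48)) = 43135 + (-24 - 192) = 43135 - 216 = 42919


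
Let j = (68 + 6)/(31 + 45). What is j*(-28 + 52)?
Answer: 444/19 ≈ 23.368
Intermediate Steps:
j = 37/38 (j = 74/76 = 74*(1/76) = 37/38 ≈ 0.97368)
j*(-28 + 52) = 37*(-28 + 52)/38 = (37/38)*24 = 444/19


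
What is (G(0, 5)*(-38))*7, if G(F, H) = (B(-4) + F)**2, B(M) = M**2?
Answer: -68096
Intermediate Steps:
G(F, H) = (16 + F)**2 (G(F, H) = ((-4)**2 + F)**2 = (16 + F)**2)
(G(0, 5)*(-38))*7 = ((16 + 0)**2*(-38))*7 = (16**2*(-38))*7 = (256*(-38))*7 = -9728*7 = -68096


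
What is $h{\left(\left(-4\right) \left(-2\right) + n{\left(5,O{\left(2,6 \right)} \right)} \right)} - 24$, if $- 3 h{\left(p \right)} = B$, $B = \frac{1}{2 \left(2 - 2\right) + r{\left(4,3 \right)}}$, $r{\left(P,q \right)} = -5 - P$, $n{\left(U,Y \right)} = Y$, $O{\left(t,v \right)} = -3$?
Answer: $- \frac{647}{27} \approx -23.963$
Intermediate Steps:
$B = - \frac{1}{9}$ ($B = \frac{1}{2 \left(2 - 2\right) - 9} = \frac{1}{2 \cdot 0 - 9} = \frac{1}{0 - 9} = \frac{1}{-9} = - \frac{1}{9} \approx -0.11111$)
$h{\left(p \right)} = \frac{1}{27}$ ($h{\left(p \right)} = \left(- \frac{1}{3}\right) \left(- \frac{1}{9}\right) = \frac{1}{27}$)
$h{\left(\left(-4\right) \left(-2\right) + n{\left(5,O{\left(2,6 \right)} \right)} \right)} - 24 = \frac{1}{27} - 24 = - \frac{647}{27}$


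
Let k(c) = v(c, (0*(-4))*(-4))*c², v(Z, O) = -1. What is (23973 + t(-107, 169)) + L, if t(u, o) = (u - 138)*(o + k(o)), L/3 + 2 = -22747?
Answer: 6911766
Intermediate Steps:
L = -68247 (L = -6 + 3*(-22747) = -6 - 68241 = -68247)
k(c) = -c²
t(u, o) = (-138 + u)*(o - o²) (t(u, o) = (u - 138)*(o - o²) = (-138 + u)*(o - o²))
(23973 + t(-107, 169)) + L = (23973 + 169*(-138 - 107 + 138*169 - 1*169*(-107))) - 68247 = (23973 + 169*(-138 - 107 + 23322 + 18083)) - 68247 = (23973 + 169*41160) - 68247 = (23973 + 6956040) - 68247 = 6980013 - 68247 = 6911766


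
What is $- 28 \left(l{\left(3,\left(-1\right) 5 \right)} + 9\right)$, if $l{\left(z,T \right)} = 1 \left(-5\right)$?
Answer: $-112$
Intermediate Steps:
$l{\left(z,T \right)} = -5$
$- 28 \left(l{\left(3,\left(-1\right) 5 \right)} + 9\right) = - 28 \left(-5 + 9\right) = \left(-28\right) 4 = -112$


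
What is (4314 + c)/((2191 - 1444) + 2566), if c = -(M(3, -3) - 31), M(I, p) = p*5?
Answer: 4360/3313 ≈ 1.3160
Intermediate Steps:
M(I, p) = 5*p
c = 46 (c = -(5*(-3) - 31) = -(-15 - 31) = -1*(-46) = 46)
(4314 + c)/((2191 - 1444) + 2566) = (4314 + 46)/((2191 - 1444) + 2566) = 4360/(747 + 2566) = 4360/3313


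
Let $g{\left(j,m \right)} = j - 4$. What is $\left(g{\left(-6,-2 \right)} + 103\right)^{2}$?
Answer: $8649$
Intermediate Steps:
$g{\left(j,m \right)} = -4 + j$ ($g{\left(j,m \right)} = j - 4 = -4 + j$)
$\left(g{\left(-6,-2 \right)} + 103\right)^{2} = \left(\left(-4 - 6\right) + 103\right)^{2} = \left(-10 + 103\right)^{2} = 93^{2} = 8649$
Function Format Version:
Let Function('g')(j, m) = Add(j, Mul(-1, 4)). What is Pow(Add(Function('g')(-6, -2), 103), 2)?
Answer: 8649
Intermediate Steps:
Function('g')(j, m) = Add(-4, j) (Function('g')(j, m) = Add(j, -4) = Add(-4, j))
Pow(Add(Function('g')(-6, -2), 103), 2) = Pow(Add(Add(-4, -6), 103), 2) = Pow(Add(-10, 103), 2) = Pow(93, 2) = 8649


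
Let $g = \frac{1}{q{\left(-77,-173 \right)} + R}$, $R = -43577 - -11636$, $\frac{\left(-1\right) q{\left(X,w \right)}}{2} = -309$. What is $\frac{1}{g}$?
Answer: $-31323$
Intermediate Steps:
$q{\left(X,w \right)} = 618$ ($q{\left(X,w \right)} = \left(-2\right) \left(-309\right) = 618$)
$R = -31941$ ($R = -43577 + 11636 = -31941$)
$g = - \frac{1}{31323}$ ($g = \frac{1}{618 - 31941} = \frac{1}{-31323} = - \frac{1}{31323} \approx -3.1925 \cdot 10^{-5}$)
$\frac{1}{g} = \frac{1}{- \frac{1}{31323}} = -31323$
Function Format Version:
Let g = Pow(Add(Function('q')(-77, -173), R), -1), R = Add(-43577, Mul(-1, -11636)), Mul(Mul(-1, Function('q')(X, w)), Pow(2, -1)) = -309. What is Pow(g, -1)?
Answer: -31323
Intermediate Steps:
Function('q')(X, w) = 618 (Function('q')(X, w) = Mul(-2, -309) = 618)
R = -31941 (R = Add(-43577, 11636) = -31941)
g = Rational(-1, 31323) (g = Pow(Add(618, -31941), -1) = Pow(-31323, -1) = Rational(-1, 31323) ≈ -3.1925e-5)
Pow(g, -1) = Pow(Rational(-1, 31323), -1) = -31323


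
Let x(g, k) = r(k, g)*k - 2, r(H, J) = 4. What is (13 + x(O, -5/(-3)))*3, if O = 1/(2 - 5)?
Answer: 53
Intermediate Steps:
O = -⅓ (O = 1/(-3) = -⅓ ≈ -0.33333)
x(g, k) = -2 + 4*k (x(g, k) = 4*k - 2 = -2 + 4*k)
(13 + x(O, -5/(-3)))*3 = (13 + (-2 + 4*(-5/(-3))))*3 = (13 + (-2 + 4*(-5*(-⅓))))*3 = (13 + (-2 + 4*(5/3)))*3 = (13 + (-2 + 20/3))*3 = (13 + 14/3)*3 = (53/3)*3 = 53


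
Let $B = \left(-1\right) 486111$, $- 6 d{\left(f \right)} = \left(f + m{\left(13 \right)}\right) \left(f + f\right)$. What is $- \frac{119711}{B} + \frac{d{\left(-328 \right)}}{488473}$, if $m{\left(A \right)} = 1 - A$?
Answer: $\frac{40405225063}{237452098503} \approx 0.17016$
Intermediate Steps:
$d{\left(f \right)} = - \frac{f \left(-12 + f\right)}{3}$ ($d{\left(f \right)} = - \frac{\left(f + \left(1 - 13\right)\right) \left(f + f\right)}{6} = - \frac{\left(f + \left(1 - 13\right)\right) 2 f}{6} = - \frac{\left(f - 12\right) 2 f}{6} = - \frac{\left(-12 + f\right) 2 f}{6} = - \frac{2 f \left(-12 + f\right)}{6} = - \frac{f \left(-12 + f\right)}{3}$)
$B = -486111$
$- \frac{119711}{B} + \frac{d{\left(-328 \right)}}{488473} = - \frac{119711}{-486111} + \frac{\frac{1}{3} \left(-328\right) \left(12 - -328\right)}{488473} = \left(-119711\right) \left(- \frac{1}{486111}\right) + \frac{1}{3} \left(-328\right) \left(12 + 328\right) \frac{1}{488473} = \frac{119711}{486111} + \frac{1}{3} \left(-328\right) 340 \cdot \frac{1}{488473} = \frac{119711}{486111} - \frac{111520}{1465419} = \frac{40405225063}{237452098503}$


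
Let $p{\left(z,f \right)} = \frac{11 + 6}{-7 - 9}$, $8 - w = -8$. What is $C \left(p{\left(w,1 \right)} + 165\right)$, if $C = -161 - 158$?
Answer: $- \frac{836737}{16} \approx -52296.0$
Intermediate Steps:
$w = 16$ ($w = 8 - -8 = 8 + 8 = 16$)
$p{\left(z,f \right)} = - \frac{17}{16}$ ($p{\left(z,f \right)} = \frac{17}{-16} = 17 \left(- \frac{1}{16}\right) = - \frac{17}{16}$)
$C = -319$ ($C = -161 - 158 = -319$)
$C \left(p{\left(w,1 \right)} + 165\right) = - 319 \left(- \frac{17}{16} + 165\right) = \left(-319\right) \frac{2623}{16} = - \frac{836737}{16}$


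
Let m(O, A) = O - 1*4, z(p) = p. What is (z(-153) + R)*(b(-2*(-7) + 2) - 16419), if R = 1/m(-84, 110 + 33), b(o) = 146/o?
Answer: 1767671735/704 ≈ 2.5109e+6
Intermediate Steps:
m(O, A) = -4 + O (m(O, A) = O - 4 = -4 + O)
R = -1/88 (R = 1/(-4 - 84) = 1/(-88) = -1/88 ≈ -0.011364)
(z(-153) + R)*(b(-2*(-7) + 2) - 16419) = (-153 - 1/88)*(146/(-2*(-7) + 2) - 16419) = -13465*(146/(14 + 2) - 16419)/88 = -13465*(146/16 - 16419)/88 = -13465*(146*(1/16) - 16419)/88 = -13465*(73/8 - 16419)/88 = -13465/88*(-131279/8) = 1767671735/704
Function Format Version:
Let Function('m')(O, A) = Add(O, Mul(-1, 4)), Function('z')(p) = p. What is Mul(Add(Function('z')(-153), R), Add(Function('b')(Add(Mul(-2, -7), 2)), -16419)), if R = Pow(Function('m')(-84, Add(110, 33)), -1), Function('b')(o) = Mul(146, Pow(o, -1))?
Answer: Rational(1767671735, 704) ≈ 2.5109e+6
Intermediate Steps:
Function('m')(O, A) = Add(-4, O) (Function('m')(O, A) = Add(O, -4) = Add(-4, O))
R = Rational(-1, 88) (R = Pow(Add(-4, -84), -1) = Pow(-88, -1) = Rational(-1, 88) ≈ -0.011364)
Mul(Add(Function('z')(-153), R), Add(Function('b')(Add(Mul(-2, -7), 2)), -16419)) = Mul(Add(-153, Rational(-1, 88)), Add(Mul(146, Pow(Add(Mul(-2, -7), 2), -1)), -16419)) = Mul(Rational(-13465, 88), Add(Mul(146, Pow(Add(14, 2), -1)), -16419)) = Mul(Rational(-13465, 88), Add(Mul(146, Pow(16, -1)), -16419)) = Mul(Rational(-13465, 88), Add(Mul(146, Rational(1, 16)), -16419)) = Mul(Rational(-13465, 88), Add(Rational(73, 8), -16419)) = Mul(Rational(-13465, 88), Rational(-131279, 8)) = Rational(1767671735, 704)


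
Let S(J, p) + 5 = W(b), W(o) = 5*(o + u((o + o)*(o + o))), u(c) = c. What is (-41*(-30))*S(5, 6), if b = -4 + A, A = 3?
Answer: 12300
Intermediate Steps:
b = -1 (b = -4 + 3 = -1)
W(o) = 5*o + 20*o² (W(o) = 5*(o + (o + o)*(o + o)) = 5*(o + (2*o)*(2*o)) = 5*(o + 4*o²) = 5*o + 20*o²)
S(J, p) = 10 (S(J, p) = -5 + 5*(-1)*(1 + 4*(-1)) = -5 + 5*(-1)*(1 - 4) = -5 + 5*(-1)*(-3) = -5 + 15 = 10)
(-41*(-30))*S(5, 6) = -41*(-30)*10 = 1230*10 = 12300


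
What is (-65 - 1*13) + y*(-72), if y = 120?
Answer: -8718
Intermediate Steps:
(-65 - 1*13) + y*(-72) = (-65 - 1*13) + 120*(-72) = (-65 - 13) - 8640 = -78 - 8640 = -8718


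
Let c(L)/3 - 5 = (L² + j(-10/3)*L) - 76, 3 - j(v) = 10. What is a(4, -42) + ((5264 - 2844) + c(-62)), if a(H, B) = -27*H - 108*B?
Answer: 19469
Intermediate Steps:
j(v) = -7 (j(v) = 3 - 1*10 = 3 - 10 = -7)
a(H, B) = -108*B - 27*H
c(L) = -213 - 21*L + 3*L² (c(L) = 15 + 3*((L² - 7*L) - 76) = 15 + 3*(-76 + L² - 7*L) = 15 + (-228 - 21*L + 3*L²) = -213 - 21*L + 3*L²)
a(4, -42) + ((5264 - 2844) + c(-62)) = (-108*(-42) - 27*4) + ((5264 - 2844) + (-213 - 21*(-62) + 3*(-62)²)) = (4536 - 108) + (2420 + (-213 + 1302 + 3*3844)) = 4428 + (2420 + (-213 + 1302 + 11532)) = 4428 + (2420 + 12621) = 4428 + 15041 = 19469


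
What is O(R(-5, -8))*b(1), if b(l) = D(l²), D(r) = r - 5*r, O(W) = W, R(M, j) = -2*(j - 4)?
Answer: -96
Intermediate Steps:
R(M, j) = 8 - 2*j (R(M, j) = -2*(-4 + j) = 8 - 2*j)
D(r) = -4*r
b(l) = -4*l²
O(R(-5, -8))*b(1) = (8 - 2*(-8))*(-4*1²) = (8 + 16)*(-4*1) = 24*(-4) = -96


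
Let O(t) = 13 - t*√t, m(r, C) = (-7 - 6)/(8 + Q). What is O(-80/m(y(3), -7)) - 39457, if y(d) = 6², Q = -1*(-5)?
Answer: -39444 - 320*√5 ≈ -40160.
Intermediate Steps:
Q = 5
y(d) = 36
m(r, C) = -1 (m(r, C) = (-7 - 6)/(8 + 5) = -13/13 = -13*1/13 = -1)
O(t) = 13 - t^(3/2)
O(-80/m(y(3), -7)) - 39457 = (13 - (-80/(-1))^(3/2)) - 39457 = (13 - (-80*(-1))^(3/2)) - 39457 = (13 - 80^(3/2)) - 39457 = (13 - 320*√5) - 39457 = -39444 - 320*√5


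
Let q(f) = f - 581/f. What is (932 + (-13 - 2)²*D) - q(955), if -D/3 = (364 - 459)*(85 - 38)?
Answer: 2878229241/955 ≈ 3.0139e+6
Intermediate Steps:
D = 13395 (D = -3*(364 - 459)*(85 - 38) = -(-285)*47 = -3*(-4465) = 13395)
(932 + (-13 - 2)²*D) - q(955) = (932 + (-13 - 2)²*13395) - (955 - 581/955) = (932 + (-15)²*13395) - (955 - 581*1/955) = (932 + 225*13395) - (955 - 581/955) = (932 + 3013875) - 1*911444/955 = 3014807 - 911444/955 = 2878229241/955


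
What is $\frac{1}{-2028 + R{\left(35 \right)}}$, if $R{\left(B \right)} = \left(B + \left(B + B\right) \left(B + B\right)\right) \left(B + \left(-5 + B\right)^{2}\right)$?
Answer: $\frac{1}{4612197} \approx 2.1682 \cdot 10^{-7}$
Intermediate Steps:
$R{\left(B \right)} = \left(B + \left(-5 + B\right)^{2}\right) \left(B + 4 B^{2}\right)$ ($R{\left(B \right)} = \left(B + 2 B 2 B\right) \left(B + \left(-5 + B\right)^{2}\right) = \left(B + 4 B^{2}\right) \left(B + \left(-5 + B\right)^{2}\right) = \left(B + \left(-5 + B\right)^{2}\right) \left(B + 4 B^{2}\right)$)
$\frac{1}{-2028 + R{\left(35 \right)}} = \frac{1}{-2028 + 35 \left(25 - 35 \cdot 35^{2} + 4 \cdot 35^{3} + 91 \cdot 35\right)} = \frac{1}{-2028 + 35 \left(25 - 42875 + 4 \cdot 42875 + 3185\right)} = \frac{1}{-2028 + 35 \left(25 - 42875 + 171500 + 3185\right)} = \frac{1}{-2028 + 35 \cdot 131835} = \frac{1}{-2028 + 4614225} = \frac{1}{4612197}$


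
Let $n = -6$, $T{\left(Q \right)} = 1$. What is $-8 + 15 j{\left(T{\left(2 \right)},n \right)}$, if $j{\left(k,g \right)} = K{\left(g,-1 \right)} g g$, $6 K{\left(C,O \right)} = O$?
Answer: $-98$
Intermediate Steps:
$K{\left(C,O \right)} = \frac{O}{6}$
$j{\left(k,g \right)} = - \frac{g^{2}}{6}$ ($j{\left(k,g \right)} = \frac{1}{6} \left(-1\right) g g = - \frac{g}{6} g = - \frac{g^{2}}{6}$)
$-8 + 15 j{\left(T{\left(2 \right)},n \right)} = -8 + 15 \left(- \frac{\left(-6\right)^{2}}{6}\right) = -8 + 15 \left(\left(- \frac{1}{6}\right) 36\right) = -8 + 15 \left(-6\right) = -8 - 90 = -98$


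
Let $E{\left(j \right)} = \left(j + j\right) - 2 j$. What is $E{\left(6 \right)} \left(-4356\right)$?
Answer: $0$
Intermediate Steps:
$E{\left(j \right)} = 0$ ($E{\left(j \right)} = 2 j - 2 j = 0$)
$E{\left(6 \right)} \left(-4356\right) = 0 \left(-4356\right) = 0$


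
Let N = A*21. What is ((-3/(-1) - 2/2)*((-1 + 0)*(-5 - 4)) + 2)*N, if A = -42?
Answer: -17640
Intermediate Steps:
N = -882 (N = -42*21 = -882)
((-3/(-1) - 2/2)*((-1 + 0)*(-5 - 4)) + 2)*N = ((-3/(-1) - 2/2)*((-1 + 0)*(-5 - 4)) + 2)*(-882) = ((-3*(-1) - 2*½)*(-1*(-9)) + 2)*(-882) = ((3 - 1)*9 + 2)*(-882) = (2*9 + 2)*(-882) = (18 + 2)*(-882) = 20*(-882) = -17640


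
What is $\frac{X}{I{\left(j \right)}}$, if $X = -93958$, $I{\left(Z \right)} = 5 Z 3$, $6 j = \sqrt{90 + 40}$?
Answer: $- \frac{93958 \sqrt{130}}{325} \approx -3296.3$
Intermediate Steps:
$j = \frac{\sqrt{130}}{6}$ ($j = \frac{\sqrt{90 + 40}}{6} = \frac{\sqrt{130}}{6} \approx 1.9003$)
$I{\left(Z \right)} = 15 Z$
$\frac{X}{I{\left(j \right)}} = - \frac{93958}{15 \frac{\sqrt{130}}{6}} = - \frac{93958}{\frac{5}{2} \sqrt{130}} = - 93958 \frac{\sqrt{130}}{325} = - \frac{93958 \sqrt{130}}{325}$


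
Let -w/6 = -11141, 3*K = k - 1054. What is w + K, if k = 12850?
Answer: 70778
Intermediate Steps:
K = 3932 (K = (12850 - 1054)/3 = (⅓)*11796 = 3932)
w = 66846 (w = -6*(-11141) = 66846)
w + K = 66846 + 3932 = 70778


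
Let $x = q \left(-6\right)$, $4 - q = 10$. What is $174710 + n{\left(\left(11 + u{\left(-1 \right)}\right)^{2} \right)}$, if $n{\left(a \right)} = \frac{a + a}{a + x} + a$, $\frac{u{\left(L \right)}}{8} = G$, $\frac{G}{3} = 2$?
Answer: $\frac{626704709}{3517} \approx 1.7819 \cdot 10^{5}$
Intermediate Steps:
$G = 6$ ($G = 3 \cdot 2 = 6$)
$u{\left(L \right)} = 48$ ($u{\left(L \right)} = 8 \cdot 6 = 48$)
$q = -6$ ($q = 4 - 10 = -6$)
$x = 36$ ($x = \left(-6\right) \left(-6\right) = 36$)
$n{\left(a \right)} = a + \frac{2 a}{36 + a}$ ($n{\left(a \right)} = \frac{a + a}{a + 36} + a = \frac{2 a}{36 + a} + a = a + \frac{2 a}{36 + a}$)
$174710 + n{\left(\left(11 + u{\left(-1 \right)}\right)^{2} \right)} = 174710 + \frac{\left(11 + 48\right)^{2} \left(38 + \left(11 + 48\right)^{2}\right)}{36 + \left(11 + 48\right)^{2}} = 174710 + \frac{59^{2} \left(38 + 59^{2}\right)}{36 + 59^{2}} = 174710 + \frac{3481 \left(38 + 3481\right)}{36 + 3481} = 174710 + 3481 \cdot \frac{1}{3517} \cdot 3519 = 174710 + \frac{12249639}{3517} = \frac{626704709}{3517}$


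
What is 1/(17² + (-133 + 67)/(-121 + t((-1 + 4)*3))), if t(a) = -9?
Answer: 65/18818 ≈ 0.0034541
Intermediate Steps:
1/(17² + (-133 + 67)/(-121 + t((-1 + 4)*3))) = 1/(17² + (-133 + 67)/(-121 - 9)) = 1/(289 - 66/(-130)) = 1/(289 - 66*(-1/130)) = 1/(289 + 33/65) = 1/(18818/65) = 65/18818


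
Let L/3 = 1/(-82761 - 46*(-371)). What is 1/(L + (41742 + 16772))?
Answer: 65695/3844077227 ≈ 1.7090e-5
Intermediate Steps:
L = -3/65695 (L = 3/(-82761 - 46*(-371)) = 3/(-82761 + 17066) = 3/(-65695) = 3*(-1/65695) = -3/65695 ≈ -4.5666e-5)
1/(L + (41742 + 16772)) = 1/(-3/65695 + (41742 + 16772)) = 1/(-3/65695 + 58514) = 1/(3844077227/65695) = 65695/3844077227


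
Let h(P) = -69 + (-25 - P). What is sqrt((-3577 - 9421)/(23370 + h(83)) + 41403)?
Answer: sqrt(2474555954637)/7731 ≈ 203.48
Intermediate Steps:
h(P) = -94 - P
sqrt((-3577 - 9421)/(23370 + h(83)) + 41403) = sqrt((-3577 - 9421)/(23370 + (-94 - 1*83)) + 41403) = sqrt(-12998/(23370 + (-94 - 83)) + 41403) = sqrt(-12998/(23370 - 177) + 41403) = sqrt(-12998/23193 + 41403) = sqrt(960246781/23193) = sqrt(2474555954637)/7731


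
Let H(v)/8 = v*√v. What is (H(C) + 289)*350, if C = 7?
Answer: 101150 + 19600*√7 ≈ 1.5301e+5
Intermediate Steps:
H(v) = 8*v^(3/2) (H(v) = 8*(v*√v) = 8*v^(3/2))
(H(C) + 289)*350 = (8*7^(3/2) + 289)*350 = (8*(7*√7) + 289)*350 = (56*√7 + 289)*350 = (289 + 56*√7)*350 = 101150 + 19600*√7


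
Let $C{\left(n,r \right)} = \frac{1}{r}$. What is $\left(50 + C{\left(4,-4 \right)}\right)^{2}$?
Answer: $\frac{39601}{16} \approx 2475.1$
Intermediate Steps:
$\left(50 + C{\left(4,-4 \right)}\right)^{2} = \left(50 + \frac{1}{-4}\right)^{2} = \left(50 - \frac{1}{4}\right)^{2} = \left(\frac{199}{4}\right)^{2} = \frac{39601}{16}$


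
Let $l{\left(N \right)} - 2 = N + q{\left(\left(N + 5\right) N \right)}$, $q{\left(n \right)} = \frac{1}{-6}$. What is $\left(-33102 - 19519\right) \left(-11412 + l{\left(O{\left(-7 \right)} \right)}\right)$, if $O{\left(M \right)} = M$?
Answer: $\frac{3604696363}{6} \approx 6.0078 \cdot 10^{8}$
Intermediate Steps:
$q{\left(n \right)} = - \frac{1}{6}$
$l{\left(N \right)} = \frac{11}{6} + N$ ($l{\left(N \right)} = 2 + \left(N - \frac{1}{6}\right) = 2 + \left(- \frac{1}{6} + N\right) = \frac{11}{6} + N$)
$\left(-33102 - 19519\right) \left(-11412 + l{\left(O{\left(-7 \right)} \right)}\right) = \left(-33102 - 19519\right) \left(-11412 + \left(\frac{11}{6} - 7\right)\right) = - 52621 \left(-11412 - \frac{31}{6}\right) = \left(-52621\right) \left(- \frac{68503}{6}\right) = \frac{3604696363}{6}$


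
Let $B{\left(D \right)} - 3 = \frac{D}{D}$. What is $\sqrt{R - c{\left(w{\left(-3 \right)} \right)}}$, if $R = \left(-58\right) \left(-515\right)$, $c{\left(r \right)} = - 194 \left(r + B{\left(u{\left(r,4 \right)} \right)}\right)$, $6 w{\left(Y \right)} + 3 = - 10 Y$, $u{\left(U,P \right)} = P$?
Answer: $\sqrt{31519} \approx 177.54$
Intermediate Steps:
$B{\left(D \right)} = 4$ ($B{\left(D \right)} = 3 + \frac{D}{D} = 3 + 1 = 4$)
$w{\left(Y \right)} = - \frac{1}{2} - \frac{5 Y}{3}$ ($w{\left(Y \right)} = - \frac{1}{2} + \frac{\left(-10\right) Y}{6} = - \frac{1}{2} - \frac{5 Y}{3}$)
$c{\left(r \right)} = -776 - 194 r$ ($c{\left(r \right)} = - 194 \left(r + 4\right) = - 194 \left(4 + r\right) = -776 - 194 r$)
$R = 29870$
$\sqrt{R - c{\left(w{\left(-3 \right)} \right)}} = \sqrt{29870 - \left(-776 - 194 \left(- \frac{1}{2} - -5\right)\right)} = \sqrt{29870 - \left(-776 - 194 \left(- \frac{1}{2} + 5\right)\right)} = \sqrt{29870 - \left(-776 - 873\right)} = \sqrt{29870 - -1649} = \sqrt{29870 + 1649} = \sqrt{31519}$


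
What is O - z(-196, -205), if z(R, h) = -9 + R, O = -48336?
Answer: -48131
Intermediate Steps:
O - z(-196, -205) = -48336 - (-9 - 196) = -48336 - 1*(-205) = -48336 + 205 = -48131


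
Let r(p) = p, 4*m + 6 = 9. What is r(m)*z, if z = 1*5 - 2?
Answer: 9/4 ≈ 2.2500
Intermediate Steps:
m = ¾ (m = -3/2 + (¼)*9 = -3/2 + 9/4 = ¾ ≈ 0.75000)
z = 3 (z = 5 - 2 = 3)
r(m)*z = (¾)*3 = 9/4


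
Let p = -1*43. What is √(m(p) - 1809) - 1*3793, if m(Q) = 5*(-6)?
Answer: -3793 + I*√1839 ≈ -3793.0 + 42.884*I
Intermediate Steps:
p = -43
m(Q) = -30
√(m(p) - 1809) - 1*3793 = √(-30 - 1809) - 1*3793 = √(-1839) - 3793 = I*√1839 - 3793 = -3793 + I*√1839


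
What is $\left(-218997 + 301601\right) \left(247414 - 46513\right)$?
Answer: $16595226204$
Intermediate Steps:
$\left(-218997 + 301601\right) \left(247414 - 46513\right) = 82604 \cdot 200901 = 16595226204$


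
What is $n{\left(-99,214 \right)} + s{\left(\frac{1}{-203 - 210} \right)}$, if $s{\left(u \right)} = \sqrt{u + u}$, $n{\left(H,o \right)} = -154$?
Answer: $-154 + \frac{i \sqrt{826}}{413} \approx -154.0 + 0.069589 i$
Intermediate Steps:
$s{\left(u \right)} = \sqrt{2} \sqrt{u}$ ($s{\left(u \right)} = \sqrt{2 u} = \sqrt{2} \sqrt{u}$)
$n{\left(-99,214 \right)} + s{\left(\frac{1}{-203 - 210} \right)} = -154 + \sqrt{2} \sqrt{\frac{1}{-203 - 210}} = -154 + \sqrt{2} \sqrt{\frac{1}{-413}} = -154 + \sqrt{2} \sqrt{- \frac{1}{413}} = -154 + \sqrt{2} \frac{i \sqrt{413}}{413} = -154 + \frac{i \sqrt{826}}{413}$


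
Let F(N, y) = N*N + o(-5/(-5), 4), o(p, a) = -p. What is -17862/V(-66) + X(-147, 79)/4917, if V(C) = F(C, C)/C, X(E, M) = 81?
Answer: 148640121/549065 ≈ 270.71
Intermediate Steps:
F(N, y) = -1 + N**2 (F(N, y) = N*N - (-5)/(-5) = N**2 - (-5)*(-1)/5 = N**2 - 1*1 = N**2 - 1 = -1 + N**2)
V(C) = (-1 + C**2)/C
-17862/V(-66) + X(-147, 79)/4917 = -17862/(-66 - 1/(-66)) + 81/4917 = -17862/(-66 - 1*(-1/66)) + 81*(1/4917) = -17862/(-66 + 1/66) + 27/1639 = -17862/(-4355/66) + 27/1639 = -17862*(-66/4355) + 27/1639 = 90684/335 + 27/1639 = 148640121/549065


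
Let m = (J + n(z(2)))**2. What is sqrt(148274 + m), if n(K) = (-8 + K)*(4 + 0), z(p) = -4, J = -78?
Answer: 35*sqrt(134) ≈ 405.15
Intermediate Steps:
n(K) = -32 + 4*K (n(K) = (-8 + K)*4 = -32 + 4*K)
m = 15876 (m = (-78 + (-32 + 4*(-4)))**2 = (-78 + (-32 - 16))**2 = (-78 - 48)**2 = (-126)**2 = 15876)
sqrt(148274 + m) = sqrt(148274 + 15876) = sqrt(164150) = 35*sqrt(134)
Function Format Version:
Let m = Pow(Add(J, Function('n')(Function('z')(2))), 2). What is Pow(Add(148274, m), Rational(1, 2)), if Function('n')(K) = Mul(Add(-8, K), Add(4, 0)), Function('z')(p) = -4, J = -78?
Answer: Mul(35, Pow(134, Rational(1, 2))) ≈ 405.15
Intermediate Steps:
Function('n')(K) = Add(-32, Mul(4, K)) (Function('n')(K) = Mul(Add(-8, K), 4) = Add(-32, Mul(4, K)))
m = 15876 (m = Pow(Add(-78, Add(-32, Mul(4, -4))), 2) = Pow(Add(-78, Add(-32, -16)), 2) = Pow(Add(-78, -48), 2) = Pow(-126, 2) = 15876)
Pow(Add(148274, m), Rational(1, 2)) = Pow(Add(148274, 15876), Rational(1, 2)) = Pow(164150, Rational(1, 2)) = Mul(35, Pow(134, Rational(1, 2)))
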